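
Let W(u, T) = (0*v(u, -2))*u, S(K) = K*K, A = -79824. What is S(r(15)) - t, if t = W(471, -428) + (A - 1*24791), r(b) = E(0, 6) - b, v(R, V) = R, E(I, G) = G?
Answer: 104696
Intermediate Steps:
r(b) = 6 - b
S(K) = K**2
W(u, T) = 0 (W(u, T) = (0*u)*u = 0*u = 0)
t = -104615 (t = 0 + (-79824 - 1*24791) = 0 + (-79824 - 24791) = 0 - 104615 = -104615)
S(r(15)) - t = (6 - 1*15)**2 - 1*(-104615) = (6 - 15)**2 + 104615 = (-9)**2 + 104615 = 81 + 104615 = 104696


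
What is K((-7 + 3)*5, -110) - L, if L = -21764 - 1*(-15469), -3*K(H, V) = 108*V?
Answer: 10255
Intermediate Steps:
K(H, V) = -36*V
L = -6295 (L = -21764 + 15469 = -6295)
K((-7 + 3)*5, -110) - L = -36*(-110) - 1*(-6295) = 3960 + 6295 = 10255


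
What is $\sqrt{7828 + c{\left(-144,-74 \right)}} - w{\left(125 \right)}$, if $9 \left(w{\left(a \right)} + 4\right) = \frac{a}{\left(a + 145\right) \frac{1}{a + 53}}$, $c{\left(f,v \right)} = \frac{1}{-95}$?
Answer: $- \frac{1253}{243} + \frac{\sqrt{70647605}}{95} \approx 83.32$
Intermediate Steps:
$c{\left(f,v \right)} = - \frac{1}{95}$
$w{\left(a \right)} = -4 + \frac{a \left(53 + a\right)}{9 \left(145 + a\right)}$ ($w{\left(a \right)} = -4 + \frac{a \frac{1}{\left(a + 145\right) \frac{1}{a + 53}}}{9} = -4 + \frac{a \frac{1}{\left(145 + a\right) \frac{1}{53 + a}}}{9} = -4 + \frac{a \frac{1}{\frac{1}{53 + a} \left(145 + a\right)}}{9} = -4 + \frac{a \frac{53 + a}{145 + a}}{9} = -4 + \frac{a \frac{1}{145 + a} \left(53 + a\right)}{9} = -4 + \frac{a \left(53 + a\right)}{9 \left(145 + a\right)}$)
$\sqrt{7828 + c{\left(-144,-74 \right)}} - w{\left(125 \right)} = \sqrt{7828 - \frac{1}{95}} - \frac{-5220 + 125^{2} + 17 \cdot 125}{9 \left(145 + 125\right)} = \sqrt{\frac{743659}{95}} - \frac{-5220 + 15625 + 2125}{9 \cdot 270} = \frac{\sqrt{70647605}}{95} - \frac{1}{9} \cdot \frac{1}{270} \cdot 12530 = \frac{\sqrt{70647605}}{95} - \frac{1253}{243} = - \frac{1253}{243} + \frac{\sqrt{70647605}}{95}$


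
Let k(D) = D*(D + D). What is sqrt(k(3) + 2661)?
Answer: sqrt(2679) ≈ 51.759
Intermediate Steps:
k(D) = 2*D**2 (k(D) = D*(2*D) = 2*D**2)
sqrt(k(3) + 2661) = sqrt(2*3**2 + 2661) = sqrt(2*9 + 2661) = sqrt(18 + 2661) = sqrt(2679)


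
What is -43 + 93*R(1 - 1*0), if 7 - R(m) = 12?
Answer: -508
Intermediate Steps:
R(m) = -5 (R(m) = 7 - 1*12 = 7 - 12 = -5)
-43 + 93*R(1 - 1*0) = -43 + 93*(-5) = -43 - 465 = -508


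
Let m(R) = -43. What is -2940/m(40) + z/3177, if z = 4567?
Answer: 9536761/136611 ≈ 69.810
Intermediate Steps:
-2940/m(40) + z/3177 = -2940/(-43) + 4567/3177 = -2940*(-1/43) + 4567*(1/3177) = 2940/43 + 4567/3177 = 9536761/136611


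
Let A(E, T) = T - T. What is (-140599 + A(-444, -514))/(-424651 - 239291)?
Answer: 140599/663942 ≈ 0.21176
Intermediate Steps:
A(E, T) = 0
(-140599 + A(-444, -514))/(-424651 - 239291) = (-140599 + 0)/(-424651 - 239291) = -140599/(-663942) = -140599*(-1/663942) = 140599/663942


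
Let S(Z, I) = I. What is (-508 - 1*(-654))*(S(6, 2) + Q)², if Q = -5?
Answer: 1314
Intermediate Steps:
(-508 - 1*(-654))*(S(6, 2) + Q)² = (-508 - 1*(-654))*(2 - 5)² = (-508 + 654)*(-3)² = 146*9 = 1314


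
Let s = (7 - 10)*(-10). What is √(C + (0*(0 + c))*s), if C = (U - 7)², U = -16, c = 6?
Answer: 23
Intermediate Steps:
s = 30 (s = -3*(-10) = 30)
C = 529 (C = (-16 - 7)² = (-23)² = 529)
√(C + (0*(0 + c))*s) = √(529 + (0*(0 + 6))*30) = √(529 + (0*6)*30) = √(529 + 0*30) = √(529 + 0) = √529 = 23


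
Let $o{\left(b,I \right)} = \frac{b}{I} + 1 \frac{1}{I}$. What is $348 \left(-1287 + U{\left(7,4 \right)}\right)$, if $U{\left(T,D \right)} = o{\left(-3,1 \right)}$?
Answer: $-448572$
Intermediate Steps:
$o{\left(b,I \right)} = \frac{1}{I} + \frac{b}{I}$ ($o{\left(b,I \right)} = \frac{b}{I} + \frac{1}{I} = \frac{1}{I} + \frac{b}{I}$)
$U{\left(T,D \right)} = -2$ ($U{\left(T,D \right)} = \frac{1 - 3}{1} = 1 \left(-2\right) = -2$)
$348 \left(-1287 + U{\left(7,4 \right)}\right) = 348 \left(-1287 - 2\right) = 348 \left(-1289\right) = -448572$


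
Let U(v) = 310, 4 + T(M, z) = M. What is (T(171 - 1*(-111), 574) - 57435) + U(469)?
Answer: -56847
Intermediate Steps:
T(M, z) = -4 + M
(T(171 - 1*(-111), 574) - 57435) + U(469) = ((-4 + (171 - 1*(-111))) - 57435) + 310 = ((-4 + (171 + 111)) - 57435) + 310 = ((-4 + 282) - 57435) + 310 = (278 - 57435) + 310 = -57157 + 310 = -56847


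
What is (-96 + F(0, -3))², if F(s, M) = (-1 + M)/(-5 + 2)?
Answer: 80656/9 ≈ 8961.8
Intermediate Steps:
F(s, M) = ⅓ - M/3 (F(s, M) = (-1 + M)/(-3) = (-1 + M)*(-⅓) = ⅓ - M/3)
(-96 + F(0, -3))² = (-96 + (⅓ - ⅓*(-3)))² = (-96 + (⅓ + 1))² = (-96 + 4/3)² = (-284/3)² = 80656/9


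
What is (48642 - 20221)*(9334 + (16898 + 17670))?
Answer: 1247738742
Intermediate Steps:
(48642 - 20221)*(9334 + (16898 + 17670)) = 28421*(9334 + 34568) = 28421*43902 = 1247738742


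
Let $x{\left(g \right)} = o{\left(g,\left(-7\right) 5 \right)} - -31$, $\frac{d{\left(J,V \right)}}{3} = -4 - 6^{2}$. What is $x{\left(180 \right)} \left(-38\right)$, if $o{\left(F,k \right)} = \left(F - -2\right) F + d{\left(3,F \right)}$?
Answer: $-1241498$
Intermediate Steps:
$d{\left(J,V \right)} = -120$ ($d{\left(J,V \right)} = 3 \left(-4 - 6^{2}\right) = 3 \left(-4 - 36\right) = 3 \left(-40\right) = -120$)
$o{\left(F,k \right)} = -120 + F \left(2 + F\right)$ ($o{\left(F,k \right)} = \left(F - -2\right) F - 120 = \left(F + 2\right) F - 120 = \left(2 + F\right) F - 120 = F \left(2 + F\right) - 120 = -120 + F \left(2 + F\right)$)
$x{\left(g \right)} = -89 + g^{2} + 2 g$ ($x{\left(g \right)} = \left(-120 + g^{2} + 2 g\right) - -31 = \left(-120 + g^{2} + 2 g\right) + 31 = -89 + g^{2} + 2 g$)
$x{\left(180 \right)} \left(-38\right) = \left(-89 + 180^{2} + 2 \cdot 180\right) \left(-38\right) = \left(-89 + 32400 + 360\right) \left(-38\right) = 32671 \left(-38\right) = -1241498$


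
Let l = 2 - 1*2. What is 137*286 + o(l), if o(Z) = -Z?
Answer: 39182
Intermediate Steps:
l = 0 (l = 2 - 2 = 0)
137*286 + o(l) = 137*286 - 1*0 = 39182 + 0 = 39182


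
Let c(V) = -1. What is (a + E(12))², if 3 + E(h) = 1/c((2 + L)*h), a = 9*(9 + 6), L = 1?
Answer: 17161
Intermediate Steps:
a = 135 (a = 9*15 = 135)
E(h) = -4 (E(h) = -3 + 1/(-1) = -3 - 1 = -4)
(a + E(12))² = (135 - 4)² = 131² = 17161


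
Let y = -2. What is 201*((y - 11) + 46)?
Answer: 6633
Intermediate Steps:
201*((y - 11) + 46) = 201*((-2 - 11) + 46) = 201*(-13 + 46) = 201*33 = 6633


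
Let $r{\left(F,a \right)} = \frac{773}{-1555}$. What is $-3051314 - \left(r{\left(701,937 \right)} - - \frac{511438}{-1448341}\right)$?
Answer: $- \frac{6872076714611387}{2252170255} \approx -3.0513 \cdot 10^{6}$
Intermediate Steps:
$r{\left(F,a \right)} = - \frac{773}{1555}$ ($r{\left(F,a \right)} = 773 \left(- \frac{1}{1555}\right) = - \frac{773}{1555}$)
$-3051314 - \left(r{\left(701,937 \right)} - - \frac{511438}{-1448341}\right) = -3051314 - \left(- \frac{773}{1555} - - \frac{511438}{-1448341}\right) = -3051314 - \left(- \frac{773}{1555} - \left(-511438\right) \left(- \frac{1}{1448341}\right)\right) = -3051314 - \left(- \frac{773}{1555} - \frac{511438}{1448341}\right) = -3051314 - - \frac{1914853683}{2252170255} = -3051314 + \frac{1914853683}{2252170255} = - \frac{6872076714611387}{2252170255}$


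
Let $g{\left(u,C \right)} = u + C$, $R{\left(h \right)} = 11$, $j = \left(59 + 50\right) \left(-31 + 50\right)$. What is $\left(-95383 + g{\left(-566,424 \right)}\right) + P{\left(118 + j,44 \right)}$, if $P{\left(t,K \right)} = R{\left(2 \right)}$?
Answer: $-95514$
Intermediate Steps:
$j = 2071$ ($j = 109 \cdot 19 = 2071$)
$P{\left(t,K \right)} = 11$
$g{\left(u,C \right)} = C + u$
$\left(-95383 + g{\left(-566,424 \right)}\right) + P{\left(118 + j,44 \right)} = \left(-95383 + \left(424 - 566\right)\right) + 11 = \left(-95383 - 142\right) + 11 = -95525 + 11 = -95514$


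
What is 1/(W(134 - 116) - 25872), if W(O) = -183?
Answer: -1/26055 ≈ -3.8380e-5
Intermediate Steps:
1/(W(134 - 116) - 25872) = 1/(-183 - 25872) = 1/(-26055) = -1/26055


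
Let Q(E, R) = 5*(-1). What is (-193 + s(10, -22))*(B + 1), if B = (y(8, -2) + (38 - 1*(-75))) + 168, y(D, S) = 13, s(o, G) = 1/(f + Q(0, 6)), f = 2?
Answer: -171100/3 ≈ -57033.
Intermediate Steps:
Q(E, R) = -5
s(o, G) = -⅓ (s(o, G) = 1/(2 - 5) = 1/(-3) = -⅓)
B = 294 (B = (13 + (38 - 1*(-75))) + 168 = (13 + (38 + 75)) + 168 = (13 + 113) + 168 = 126 + 168 = 294)
(-193 + s(10, -22))*(B + 1) = (-193 - ⅓)*(294 + 1) = -580/3*295 = -171100/3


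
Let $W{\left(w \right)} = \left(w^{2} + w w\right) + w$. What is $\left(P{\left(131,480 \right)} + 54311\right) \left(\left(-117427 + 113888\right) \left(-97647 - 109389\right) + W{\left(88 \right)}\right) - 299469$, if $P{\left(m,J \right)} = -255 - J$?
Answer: $39255991045011$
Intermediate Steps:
$W{\left(w \right)} = w + 2 w^{2}$ ($W{\left(w \right)} = \left(w^{2} + w^{2}\right) + w = 2 w^{2} + w = w + 2 w^{2}$)
$\left(P{\left(131,480 \right)} + 54311\right) \left(\left(-117427 + 113888\right) \left(-97647 - 109389\right) + W{\left(88 \right)}\right) - 299469 = \left(\left(-255 - 480\right) + 54311\right) \left(\left(-117427 + 113888\right) \left(-97647 - 109389\right) + 88 \left(1 + 2 \cdot 88\right)\right) - 299469 = \left(\left(-255 - 480\right) + 54311\right) \left(\left(-3539\right) \left(-207036\right) + 88 \left(1 + 176\right)\right) - 299469 = \left(-735 + 54311\right) \left(732700404 + 88 \cdot 177\right) - 299469 = 53576 \left(732700404 + 15576\right) - 299469 = 53576 \cdot 732715980 - 299469 = 39255991344480 - 299469 = 39255991045011$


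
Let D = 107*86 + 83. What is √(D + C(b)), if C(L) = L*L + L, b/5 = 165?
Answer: √690735 ≈ 831.10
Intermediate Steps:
b = 825 (b = 5*165 = 825)
C(L) = L + L² (C(L) = L² + L = L + L²)
D = 9285 (D = 9202 + 83 = 9285)
√(D + C(b)) = √(9285 + 825*(1 + 825)) = √(9285 + 825*826) = √(9285 + 681450) = √690735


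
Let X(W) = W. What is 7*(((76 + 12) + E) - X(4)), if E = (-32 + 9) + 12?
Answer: 511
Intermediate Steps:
E = -11 (E = -23 + 12 = -11)
7*(((76 + 12) + E) - X(4)) = 7*(((76 + 12) - 11) - 1*4) = 7*((88 - 11) - 4) = 7*(77 - 4) = 7*73 = 511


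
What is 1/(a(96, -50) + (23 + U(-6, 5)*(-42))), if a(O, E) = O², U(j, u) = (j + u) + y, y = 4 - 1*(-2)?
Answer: 1/9029 ≈ 0.00011075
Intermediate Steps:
y = 6 (y = 4 + 2 = 6)
U(j, u) = 6 + j + u (U(j, u) = (j + u) + 6 = 6 + j + u)
1/(a(96, -50) + (23 + U(-6, 5)*(-42))) = 1/(96² + (23 + (6 - 6 + 5)*(-42))) = 1/(9216 + (23 + 5*(-42))) = 1/(9216 + (23 - 210)) = 1/(9216 - 187) = 1/9029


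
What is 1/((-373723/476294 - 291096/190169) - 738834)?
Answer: -12939479098/9560157059578505 ≈ -1.3535e-6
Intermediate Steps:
1/((-373723/476294 - 291096/190169) - 738834) = 1/((-373723*1/476294 - 291096*1/190169) - 738834) = 1/((-53389/68042 - 291096/190169) - 738834) = 1/(-29959686773/12939479098 - 738834) = 1/(-9560157059578505/12939479098) = -12939479098/9560157059578505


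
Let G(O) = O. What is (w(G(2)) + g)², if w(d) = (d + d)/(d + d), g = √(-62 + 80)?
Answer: 19 + 6*√2 ≈ 27.485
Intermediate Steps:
g = 3*√2 (g = √18 = 3*√2 ≈ 4.2426)
w(d) = 1 (w(d) = (2*d)/((2*d)) = (2*d)*(1/(2*d)) = 1)
(w(G(2)) + g)² = (1 + 3*√2)²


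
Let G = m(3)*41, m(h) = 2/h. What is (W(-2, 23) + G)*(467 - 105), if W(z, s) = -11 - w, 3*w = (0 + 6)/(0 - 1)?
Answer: 19910/3 ≈ 6636.7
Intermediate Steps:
w = -2 (w = ((0 + 6)/(0 - 1))/3 = (6/(-1))/3 = (6*(-1))/3 = (⅓)*(-6) = -2)
W(z, s) = -9 (W(z, s) = -11 - 1*(-2) = -11 + 2 = -9)
G = 82/3 (G = (2/3)*41 = (2*(⅓))*41 = (⅔)*41 = 82/3 ≈ 27.333)
(W(-2, 23) + G)*(467 - 105) = (-9 + 82/3)*(467 - 105) = (55/3)*362 = 19910/3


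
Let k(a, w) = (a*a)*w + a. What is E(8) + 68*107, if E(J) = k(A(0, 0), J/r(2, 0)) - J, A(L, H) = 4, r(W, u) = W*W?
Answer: 7304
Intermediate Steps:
r(W, u) = W²
k(a, w) = a + w*a² (k(a, w) = a²*w + a = w*a² + a = a + w*a²)
E(J) = 4 + 3*J (E(J) = 4*(1 + 4*(J/(2²))) - J = 4*(1 + 4*(J/4)) - J = 4*(1 + J) - J = (4 + 4*J) - J = 4 + 3*J)
E(8) + 68*107 = (4 + 3*8) + 68*107 = (4 + 24) + 7276 = 28 + 7276 = 7304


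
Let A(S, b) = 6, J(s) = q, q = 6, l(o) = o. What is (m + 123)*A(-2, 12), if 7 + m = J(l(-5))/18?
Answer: 698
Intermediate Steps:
J(s) = 6
m = -20/3 (m = -7 + 6/18 = -7 + 6*(1/18) = -7 + 1/3 = -20/3 ≈ -6.6667)
(m + 123)*A(-2, 12) = (-20/3 + 123)*6 = (349/3)*6 = 698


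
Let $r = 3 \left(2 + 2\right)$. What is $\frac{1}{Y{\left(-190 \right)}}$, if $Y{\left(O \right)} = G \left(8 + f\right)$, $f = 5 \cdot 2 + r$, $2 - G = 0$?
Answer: $\frac{1}{60} \approx 0.016667$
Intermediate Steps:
$G = 2$ ($G = 2 - 0 = 2 + 0 = 2$)
$r = 12$ ($r = 3 \cdot 4 = 12$)
$f = 22$ ($f = 5 \cdot 2 + 12 = 10 + 12 = 22$)
$Y{\left(O \right)} = 60$ ($Y{\left(O \right)} = 2 \left(8 + 22\right) = 2 \cdot 30 = 60$)
$\frac{1}{Y{\left(-190 \right)}} = \frac{1}{60}$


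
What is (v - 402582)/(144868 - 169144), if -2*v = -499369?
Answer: 43685/6936 ≈ 6.2983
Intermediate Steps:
v = 499369/2 (v = -½*(-499369) = 499369/2 ≈ 2.4968e+5)
(v - 402582)/(144868 - 169144) = (499369/2 - 402582)/(144868 - 169144) = -305795/2/(-24276) = -305795/2*(-1/24276) = 43685/6936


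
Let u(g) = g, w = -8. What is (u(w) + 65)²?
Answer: 3249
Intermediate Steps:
(u(w) + 65)² = (-8 + 65)² = 57² = 3249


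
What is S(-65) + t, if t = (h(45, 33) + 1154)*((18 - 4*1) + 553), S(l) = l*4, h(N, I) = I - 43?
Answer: 648388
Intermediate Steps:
h(N, I) = -43 + I
S(l) = 4*l
t = 648648 (t = ((-43 + 33) + 1154)*((18 - 4*1) + 553) = (-10 + 1154)*((18 - 4) + 553) = 1144*(14 + 553) = 1144*567 = 648648)
S(-65) + t = 4*(-65) + 648648 = -260 + 648648 = 648388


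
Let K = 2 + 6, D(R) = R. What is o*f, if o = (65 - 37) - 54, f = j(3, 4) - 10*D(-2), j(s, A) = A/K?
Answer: -533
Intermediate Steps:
K = 8
j(s, A) = A/8
f = 41/2 (f = (⅛)*4 - 10*(-2) = ½ + 20 = 41/2 ≈ 20.500)
o = -26 (o = 28 - 54 = -26)
o*f = -26*41/2 = -533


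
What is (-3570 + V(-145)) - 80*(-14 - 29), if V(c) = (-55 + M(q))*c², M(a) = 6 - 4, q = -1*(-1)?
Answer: -1114455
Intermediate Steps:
q = 1
M(a) = 2
V(c) = -53*c² (V(c) = (-55 + 2)*c² = -53*c²)
(-3570 + V(-145)) - 80*(-14 - 29) = (-3570 - 53*(-145)²) - 80*(-14 - 29) = (-3570 - 53*21025) - 80*(-43) = (-3570 - 1114325) + 3440 = -1117895 + 3440 = -1114455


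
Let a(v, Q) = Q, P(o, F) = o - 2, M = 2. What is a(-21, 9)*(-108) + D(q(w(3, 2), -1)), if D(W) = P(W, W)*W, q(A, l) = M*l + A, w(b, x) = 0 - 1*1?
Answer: -957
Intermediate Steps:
w(b, x) = -1 (w(b, x) = 0 - 1 = -1)
P(o, F) = -2 + o
q(A, l) = A + 2*l (q(A, l) = 2*l + A = A + 2*l)
D(W) = W*(-2 + W) (D(W) = (-2 + W)*W = W*(-2 + W))
a(-21, 9)*(-108) + D(q(w(3, 2), -1)) = 9*(-108) + (-1 + 2*(-1))*(-2 + (-1 + 2*(-1))) = -972 + (-1 - 2)*(-2 + (-1 - 2)) = -972 - 3*(-2 - 3) = -972 - 3*(-5) = -972 + 15 = -957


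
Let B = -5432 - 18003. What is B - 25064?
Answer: -48499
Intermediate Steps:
B = -23435
B - 25064 = -23435 - 25064 = -48499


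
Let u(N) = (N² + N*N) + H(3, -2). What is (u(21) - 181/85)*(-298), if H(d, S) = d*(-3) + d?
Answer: -22135142/85 ≈ -2.6041e+5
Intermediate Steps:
H(d, S) = -2*d (H(d, S) = -3*d + d = -2*d)
u(N) = -6 + 2*N² (u(N) = (N² + N*N) - 2*3 = (N² + N²) - 6 = 2*N² - 6 = -6 + 2*N²)
(u(21) - 181/85)*(-298) = ((-6 + 2*21²) - 181/85)*(-298) = ((-6 + 2*441) - 181*1/85)*(-298) = ((-6 + 882) - 181/85)*(-298) = (876 - 181/85)*(-298) = (74279/85)*(-298) = -22135142/85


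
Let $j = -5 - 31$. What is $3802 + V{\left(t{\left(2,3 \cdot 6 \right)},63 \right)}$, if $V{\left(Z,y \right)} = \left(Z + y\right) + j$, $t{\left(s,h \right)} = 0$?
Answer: $3829$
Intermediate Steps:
$j = -36$
$V{\left(Z,y \right)} = -36 + Z + y$ ($V{\left(Z,y \right)} = \left(Z + y\right) - 36 = -36 + Z + y$)
$3802 + V{\left(t{\left(2,3 \cdot 6 \right)},63 \right)} = 3802 + \left(-36 + 0 + 63\right) = 3802 + 27 = 3829$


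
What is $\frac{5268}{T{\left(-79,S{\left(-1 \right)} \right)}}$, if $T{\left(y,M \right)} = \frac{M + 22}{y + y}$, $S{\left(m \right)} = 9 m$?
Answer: $- \frac{832344}{13} \approx -64026.0$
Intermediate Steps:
$T{\left(y,M \right)} = \frac{22 + M}{2 y}$
$\frac{5268}{T{\left(-79,S{\left(-1 \right)} \right)}} = \frac{5268}{\frac{1}{2} \frac{1}{-79} \left(22 + 9 \left(-1\right)\right)} = \frac{5268}{\frac{1}{2} \left(- \frac{1}{79}\right) \left(22 - 9\right)} = \frac{5268}{\frac{1}{2} \left(- \frac{1}{79}\right) 13} = \frac{5268}{- \frac{13}{158}} = 5268 \left(- \frac{158}{13}\right) = - \frac{832344}{13}$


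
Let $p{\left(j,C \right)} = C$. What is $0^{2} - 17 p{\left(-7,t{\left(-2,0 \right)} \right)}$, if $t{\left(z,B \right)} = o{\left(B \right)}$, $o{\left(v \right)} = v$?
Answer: $0$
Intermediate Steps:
$t{\left(z,B \right)} = B$
$0^{2} - 17 p{\left(-7,t{\left(-2,0 \right)} \right)} = 0^{2} - 0 = 0 + 0 = 0$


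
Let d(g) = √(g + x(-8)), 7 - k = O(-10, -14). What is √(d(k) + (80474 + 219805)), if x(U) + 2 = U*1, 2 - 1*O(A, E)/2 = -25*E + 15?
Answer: √(300279 + √723) ≈ 548.00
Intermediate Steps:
O(A, E) = -26 + 50*E (O(A, E) = 4 - 2*(-25*E + 15) = 4 - 2*(15 - 25*E) = 4 + (-30 + 50*E) = -26 + 50*E)
x(U) = -2 + U (x(U) = -2 + U*1 = -2 + U)
k = 733 (k = 7 - (-26 + 50*(-14)) = 7 - (-26 - 700) = 7 - 1*(-726) = 7 + 726 = 733)
d(g) = √(-10 + g) (d(g) = √(g + (-2 - 8)) = √(g - 10) = √(-10 + g))
√(d(k) + (80474 + 219805)) = √(√(-10 + 733) + (80474 + 219805)) = √(√723 + 300279) = √(300279 + √723)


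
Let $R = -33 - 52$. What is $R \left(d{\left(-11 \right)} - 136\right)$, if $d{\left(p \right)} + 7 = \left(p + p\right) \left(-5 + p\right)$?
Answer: $-17765$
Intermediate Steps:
$d{\left(p \right)} = -7 + 2 p \left(-5 + p\right)$ ($d{\left(p \right)} = -7 + \left(p + p\right) \left(-5 + p\right) = -7 + 2 p \left(-5 + p\right)$)
$R = -85$
$R \left(d{\left(-11 \right)} - 136\right) = - 85 \left(\left(-7 - -110 + 2 \left(-11\right)^{2}\right) - 136\right) = - 85 \left(\left(-7 + 110 + 2 \cdot 121\right) - 136\right) = - 85 \left(\left(-7 + 110 + 242\right) - 136\right) = - 85 \left(345 - 136\right) = \left(-85\right) 209 = -17765$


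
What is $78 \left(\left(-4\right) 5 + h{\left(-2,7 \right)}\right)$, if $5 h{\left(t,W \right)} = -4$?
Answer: $- \frac{8112}{5} \approx -1622.4$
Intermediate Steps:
$h{\left(t,W \right)} = - \frac{4}{5}$ ($h{\left(t,W \right)} = \frac{1}{5} \left(-4\right) = - \frac{4}{5}$)
$78 \left(\left(-4\right) 5 + h{\left(-2,7 \right)}\right) = 78 \left(\left(-4\right) 5 - \frac{4}{5}\right) = 78 \left(-20 - \frac{4}{5}\right) = 78 \left(- \frac{104}{5}\right) = - \frac{8112}{5}$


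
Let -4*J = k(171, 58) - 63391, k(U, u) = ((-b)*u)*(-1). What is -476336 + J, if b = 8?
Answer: -1842417/4 ≈ -4.6060e+5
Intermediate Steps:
k(U, u) = 8*u (k(U, u) = ((-1*8)*u)*(-1) = -8*u*(-1) = 8*u)
J = 62927/4 (J = -(8*58 - 63391)/4 = -(464 - 63391)/4 = -¼*(-62927) = 62927/4 ≈ 15732.)
-476336 + J = -476336 + 62927/4 = -1842417/4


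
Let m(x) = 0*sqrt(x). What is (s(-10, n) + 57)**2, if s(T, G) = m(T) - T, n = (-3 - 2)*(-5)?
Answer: 4489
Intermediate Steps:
n = 25 (n = -5*(-5) = 25)
m(x) = 0
s(T, G) = -T (s(T, G) = 0 - T = -T)
(s(-10, n) + 57)**2 = (-1*(-10) + 57)**2 = (10 + 57)**2 = 67**2 = 4489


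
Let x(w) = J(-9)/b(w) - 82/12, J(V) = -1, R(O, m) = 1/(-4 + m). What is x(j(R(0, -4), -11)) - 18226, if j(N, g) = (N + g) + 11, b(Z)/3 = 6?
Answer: -164096/9 ≈ -18233.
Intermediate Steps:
b(Z) = 18 (b(Z) = 3*6 = 18)
j(N, g) = 11 + N + g
x(w) = -62/9 (x(w) = -1/18 - 82/12 = -1*1/18 - 82*1/12 = -1/18 - 41/6 = -62/9)
x(j(R(0, -4), -11)) - 18226 = -62/9 - 18226 = -164096/9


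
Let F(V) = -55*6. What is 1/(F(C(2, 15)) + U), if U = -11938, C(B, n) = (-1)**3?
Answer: -1/12268 ≈ -8.1513e-5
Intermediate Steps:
C(B, n) = -1
F(V) = -330
1/(F(C(2, 15)) + U) = 1/(-330 - 11938) = 1/(-12268) = -1/12268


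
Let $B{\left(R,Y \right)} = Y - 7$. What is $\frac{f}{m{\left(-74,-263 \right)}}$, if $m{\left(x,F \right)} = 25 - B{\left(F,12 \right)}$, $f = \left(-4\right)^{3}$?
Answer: $- \frac{16}{5} \approx -3.2$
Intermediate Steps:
$B{\left(R,Y \right)} = -7 + Y$ ($B{\left(R,Y \right)} = Y - 7 = -7 + Y$)
$f = -64$
$m{\left(x,F \right)} = 20$ ($m{\left(x,F \right)} = 25 - \left(-7 + 12\right) = 25 - 5 = 20$)
$\frac{f}{m{\left(-74,-263 \right)}} = - \frac{64}{20} = \left(-64\right) \frac{1}{20} = - \frac{16}{5}$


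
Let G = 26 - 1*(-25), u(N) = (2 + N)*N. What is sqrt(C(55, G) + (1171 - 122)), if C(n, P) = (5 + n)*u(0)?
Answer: sqrt(1049) ≈ 32.388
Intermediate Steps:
u(N) = N*(2 + N)
G = 51 (G = 26 + 25 = 51)
C(n, P) = 0 (C(n, P) = (5 + n)*(0*(2 + 0)) = (5 + n)*(0*2) = (5 + n)*0 = 0)
sqrt(C(55, G) + (1171 - 122)) = sqrt(0 + (1171 - 122)) = sqrt(0 + 1049) = sqrt(1049)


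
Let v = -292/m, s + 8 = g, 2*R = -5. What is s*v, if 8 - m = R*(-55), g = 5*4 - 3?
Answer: 5256/259 ≈ 20.293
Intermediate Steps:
R = -5/2 (R = (1/2)*(-5) = -5/2 ≈ -2.5000)
g = 17 (g = 20 - 3 = 17)
m = -259/2 (m = 8 - (-5)*(-55)/2 = 8 - 1*275/2 = 8 - 275/2 = -259/2 ≈ -129.50)
s = 9 (s = -8 + 17 = 9)
v = 584/259 (v = -292/(-259/2) = -292*(-2/259) = 584/259 ≈ 2.2548)
s*v = 9*(584/259) = 5256/259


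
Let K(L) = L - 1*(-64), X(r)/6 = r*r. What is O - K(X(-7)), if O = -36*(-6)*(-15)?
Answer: -3598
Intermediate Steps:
X(r) = 6*r**2 (X(r) = 6*(r*r) = 6*r**2)
K(L) = 64 + L (K(L) = L + 64 = 64 + L)
O = -3240 (O = 216*(-15) = -3240)
O - K(X(-7)) = -3240 - (64 + 6*(-7)**2) = -3240 - (64 + 6*49) = -3240 - (64 + 294) = -3240 - 1*358 = -3240 - 358 = -3598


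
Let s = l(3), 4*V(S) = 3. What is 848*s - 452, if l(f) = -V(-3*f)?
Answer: -1088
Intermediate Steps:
V(S) = 3/4 (V(S) = (1/4)*3 = 3/4)
l(f) = -3/4 (l(f) = -1*3/4 = -3/4)
s = -3/4 ≈ -0.75000
848*s - 452 = 848*(-3/4) - 452 = -636 - 452 = -1088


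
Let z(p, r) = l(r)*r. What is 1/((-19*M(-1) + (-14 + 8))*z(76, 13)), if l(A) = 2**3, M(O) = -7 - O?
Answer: 1/11232 ≈ 8.9031e-5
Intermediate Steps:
l(A) = 8
z(p, r) = 8*r
1/((-19*M(-1) + (-14 + 8))*z(76, 13)) = 1/((-19*(-7 - 1*(-1)) + (-14 + 8))*((8*13))) = 1/(-19*(-7 + 1) - 6*104) = (1/104)/(-19*(-6) - 6) = (1/104)/(114 - 6) = (1/104)/108 = (1/108)*(1/104) = 1/11232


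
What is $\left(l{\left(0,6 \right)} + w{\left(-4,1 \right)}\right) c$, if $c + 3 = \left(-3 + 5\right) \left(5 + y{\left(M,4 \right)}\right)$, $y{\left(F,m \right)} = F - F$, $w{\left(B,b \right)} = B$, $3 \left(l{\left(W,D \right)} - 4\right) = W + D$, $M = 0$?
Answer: $14$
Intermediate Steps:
$l{\left(W,D \right)} = 4 + \frac{D}{3} + \frac{W}{3}$ ($l{\left(W,D \right)} = 4 + \frac{W + D}{3} = 4 + \frac{D + W}{3} = 4 + \left(\frac{D}{3} + \frac{W}{3}\right) = 4 + \frac{D}{3} + \frac{W}{3}$)
$y{\left(F,m \right)} = 0$
$c = 7$ ($c = -3 + \left(-3 + 5\right) \left(5 + 0\right) = -3 + 2 \cdot 5 = -3 + 10 = 7$)
$\left(l{\left(0,6 \right)} + w{\left(-4,1 \right)}\right) c = \left(\left(4 + \frac{1}{3} \cdot 6 + \frac{1}{3} \cdot 0\right) - 4\right) 7 = \left(\left(4 + 2 + 0\right) - 4\right) 7 = \left(6 - 4\right) 7 = 2 \cdot 7 = 14$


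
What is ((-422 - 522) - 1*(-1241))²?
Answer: 88209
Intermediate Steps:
((-422 - 522) - 1*(-1241))² = (-944 + 1241)² = 297² = 88209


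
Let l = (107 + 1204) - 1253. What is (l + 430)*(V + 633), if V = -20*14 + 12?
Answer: 178120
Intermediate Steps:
V = -268 (V = -280 + 12 = -268)
l = 58 (l = 1311 - 1253 = 58)
(l + 430)*(V + 633) = (58 + 430)*(-268 + 633) = 488*365 = 178120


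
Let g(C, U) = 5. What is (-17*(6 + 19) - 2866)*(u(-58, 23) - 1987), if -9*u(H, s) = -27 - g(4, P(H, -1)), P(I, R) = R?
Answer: 19582547/3 ≈ 6.5275e+6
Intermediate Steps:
u(H, s) = 32/9 (u(H, s) = -(-27 - 1*5)/9 = -(-27 - 5)/9 = -1/9*(-32) = 32/9)
(-17*(6 + 19) - 2866)*(u(-58, 23) - 1987) = (-17*(6 + 19) - 2866)*(32/9 - 1987) = (-17*25 - 2866)*(-17851/9) = (-425 - 2866)*(-17851/9) = -3291*(-17851/9) = 19582547/3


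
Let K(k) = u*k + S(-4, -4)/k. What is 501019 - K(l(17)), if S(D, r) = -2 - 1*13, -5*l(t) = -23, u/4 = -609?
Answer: 58906204/115 ≈ 5.1223e+5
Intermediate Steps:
u = -2436 (u = 4*(-609) = -2436)
l(t) = 23/5 (l(t) = -⅕*(-23) = 23/5)
S(D, r) = -15 (S(D, r) = -2 - 13 = -15)
K(k) = -2436*k - 15/k
501019 - K(l(17)) = 501019 - (-2436*23/5 - 15/23/5) = 501019 - (-56028/5 - 15*5/23) = 501019 - (-56028/5 - 75/23) = 501019 - 1*(-1289019/115) = 501019 + 1289019/115 = 58906204/115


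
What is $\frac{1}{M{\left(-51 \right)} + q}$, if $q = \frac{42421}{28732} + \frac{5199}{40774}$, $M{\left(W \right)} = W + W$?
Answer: $- \frac{585759284}{58807921207} \approx -0.0099605$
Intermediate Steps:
$M{\left(W \right)} = 2 W$
$q = \frac{939525761}{585759284}$ ($q = 42421 \cdot \frac{1}{28732} + 5199 \cdot \frac{1}{40774} = \frac{42421}{28732} + \frac{5199}{40774} = \frac{939525761}{585759284} \approx 1.6039$)
$\frac{1}{M{\left(-51 \right)} + q} = \frac{1}{2 \left(-51\right) + \frac{939525761}{585759284}} = \frac{1}{-102 + \frac{939525761}{585759284}} = \frac{1}{- \frac{58807921207}{585759284}} = - \frac{585759284}{58807921207}$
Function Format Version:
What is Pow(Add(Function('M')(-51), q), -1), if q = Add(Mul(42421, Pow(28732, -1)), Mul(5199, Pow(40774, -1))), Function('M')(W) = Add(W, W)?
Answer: Rational(-585759284, 58807921207) ≈ -0.0099605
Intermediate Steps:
Function('M')(W) = Mul(2, W)
q = Rational(939525761, 585759284) (q = Add(Mul(42421, Rational(1, 28732)), Mul(5199, Rational(1, 40774))) = Add(Rational(42421, 28732), Rational(5199, 40774)) = Rational(939525761, 585759284) ≈ 1.6039)
Pow(Add(Function('M')(-51), q), -1) = Pow(Add(Mul(2, -51), Rational(939525761, 585759284)), -1) = Pow(Add(-102, Rational(939525761, 585759284)), -1) = Pow(Rational(-58807921207, 585759284), -1) = Rational(-585759284, 58807921207)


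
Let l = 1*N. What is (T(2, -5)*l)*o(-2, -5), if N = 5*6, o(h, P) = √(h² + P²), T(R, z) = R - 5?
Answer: -90*√29 ≈ -484.67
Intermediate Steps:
T(R, z) = -5 + R
o(h, P) = √(P² + h²)
N = 30
l = 30 (l = 1*30 = 30)
(T(2, -5)*l)*o(-2, -5) = ((-5 + 2)*30)*√((-5)² + (-2)²) = (-3*30)*√(25 + 4) = -90*√29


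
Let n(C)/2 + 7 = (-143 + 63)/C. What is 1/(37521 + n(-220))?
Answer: 11/412585 ≈ 2.6661e-5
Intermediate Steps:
n(C) = -14 - 160/C (n(C) = -14 + 2*((-143 + 63)/C) = -14 + 2*(-80/C) = -14 - 160/C)
1/(37521 + n(-220)) = 1/(37521 + (-14 - 160/(-220))) = 1/(37521 + (-14 - 160*(-1/220))) = 1/(37521 + (-14 + 8/11)) = 1/(37521 - 146/11) = 1/(412585/11) = 11/412585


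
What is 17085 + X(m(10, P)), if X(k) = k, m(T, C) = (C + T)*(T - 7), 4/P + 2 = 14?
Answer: 17116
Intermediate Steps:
P = ⅓ (P = 4/(-2 + 14) = 4/12 = 4*(1/12) = ⅓ ≈ 0.33333)
m(T, C) = (-7 + T)*(C + T) (m(T, C) = (C + T)*(-7 + T) = (-7 + T)*(C + T))
17085 + X(m(10, P)) = 17085 + (10² - 7*⅓ - 7*10 + (⅓)*10) = 17085 + (100 - 7/3 - 70 + 10/3) = 17085 + 31 = 17116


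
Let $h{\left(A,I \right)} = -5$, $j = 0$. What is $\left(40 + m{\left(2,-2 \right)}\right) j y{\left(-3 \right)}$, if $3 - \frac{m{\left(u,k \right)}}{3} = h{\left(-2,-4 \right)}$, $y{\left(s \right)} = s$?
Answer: $0$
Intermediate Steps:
$m{\left(u,k \right)} = 24$ ($m{\left(u,k \right)} = 9 - -15 = 9 + 15 = 24$)
$\left(40 + m{\left(2,-2 \right)}\right) j y{\left(-3 \right)} = \left(40 + 24\right) 0 \left(-3\right) = 64 \cdot 0 = 0$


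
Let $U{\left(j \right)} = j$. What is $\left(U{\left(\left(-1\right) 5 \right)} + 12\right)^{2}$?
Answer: $49$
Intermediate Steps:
$\left(U{\left(\left(-1\right) 5 \right)} + 12\right)^{2} = \left(\left(-1\right) 5 + 12\right)^{2} = \left(-5 + 12\right)^{2} = 7^{2} = 49$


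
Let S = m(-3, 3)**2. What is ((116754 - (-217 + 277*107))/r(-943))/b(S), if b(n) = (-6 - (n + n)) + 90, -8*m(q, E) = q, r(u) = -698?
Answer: -1397312/934971 ≈ -1.4945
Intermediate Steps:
m(q, E) = -q/8
S = 9/64 (S = (-1/8*(-3))**2 = (3/8)**2 = 9/64 ≈ 0.14063)
b(n) = 84 - 2*n (b(n) = (-6 - 2*n) + 90 = 84 - 2*n)
((116754 - (-217 + 277*107))/r(-943))/b(S) = ((116754 - (-217 + 277*107))/(-698))/(84 - 2*9/64) = ((116754 - (-217 + 29639))*(-1/698))/(84 - 9/32) = ((116754 - 1*29422)*(-1/698))/(2679/32) = ((116754 - 29422)*(-1/698))*(32/2679) = (87332*(-1/698))*(32/2679) = -43666/349*32/2679 = -1397312/934971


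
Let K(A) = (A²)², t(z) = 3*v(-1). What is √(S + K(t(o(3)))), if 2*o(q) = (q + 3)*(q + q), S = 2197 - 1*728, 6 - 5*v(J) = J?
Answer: √1112606/25 ≈ 42.192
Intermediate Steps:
v(J) = 6/5 - J/5
S = 1469 (S = 2197 - 728 = 1469)
o(q) = q*(3 + q) (o(q) = ((q + 3)*(q + q))/2 = ((3 + q)*(2*q))/2 = (2*q*(3 + q))/2 = q*(3 + q))
t(z) = 21/5 (t(z) = 3*(6/5 - ⅕*(-1)) = 3*(6/5 + ⅕) = 3*(7/5) = 21/5)
K(A) = A⁴
√(S + K(t(o(3)))) = √(1469 + (21/5)⁴) = √(1469 + 194481/625) = √(1112606/625) = √1112606/25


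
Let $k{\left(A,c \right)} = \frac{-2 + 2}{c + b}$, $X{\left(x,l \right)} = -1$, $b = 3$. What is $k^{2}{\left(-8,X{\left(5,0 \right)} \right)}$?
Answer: $0$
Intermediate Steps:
$k{\left(A,c \right)} = 0$ ($k{\left(A,c \right)} = \frac{-2 + 2}{c + 3} = \frac{0}{3 + c} = 0$)
$k^{2}{\left(-8,X{\left(5,0 \right)} \right)} = 0^{2} = 0$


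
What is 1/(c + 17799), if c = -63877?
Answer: -1/46078 ≈ -2.1702e-5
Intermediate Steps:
1/(c + 17799) = 1/(-63877 + 17799) = 1/(-46078) = -1/46078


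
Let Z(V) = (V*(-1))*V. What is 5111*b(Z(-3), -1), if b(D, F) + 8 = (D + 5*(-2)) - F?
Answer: -132886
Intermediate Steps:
Z(V) = -V² (Z(V) = (-V)*V = -V²)
b(D, F) = -18 + D - F (b(D, F) = -8 + ((D + 5*(-2)) - F) = -8 + ((D - 10) - F) = -8 + ((-10 + D) - F) = -8 + (-10 + D - F) = -18 + D - F)
5111*b(Z(-3), -1) = 5111*(-18 - 1*(-3)² - 1*(-1)) = 5111*(-18 - 1*9 + 1) = 5111*(-18 - 9 + 1) = 5111*(-26) = -132886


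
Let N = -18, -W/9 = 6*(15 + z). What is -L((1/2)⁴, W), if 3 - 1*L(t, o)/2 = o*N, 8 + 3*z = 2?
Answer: 25266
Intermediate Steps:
z = -2 (z = -8/3 + (⅓)*2 = -8/3 + ⅔ = -2)
W = -702 (W = -54*(15 - 2) = -54*13 = -9*78 = -702)
L(t, o) = 6 + 36*o (L(t, o) = 6 - 2*o*(-18) = 6 - (-36)*o = 6 + 36*o)
-L((1/2)⁴, W) = -(6 + 36*(-702)) = -(6 - 25272) = -1*(-25266) = 25266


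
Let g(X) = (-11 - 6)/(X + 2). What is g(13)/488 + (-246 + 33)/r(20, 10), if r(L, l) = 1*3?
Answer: -519737/7320 ≈ -71.002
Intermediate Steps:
r(L, l) = 3
g(X) = -17/(2 + X)
g(13)/488 + (-246 + 33)/r(20, 10) = -17/(2 + 13)/488 + (-246 + 33)/3 = -17/15*(1/488) - 213*⅓ = -17*1/15*(1/488) - 71 = -17/15*1/488 - 71 = -17/7320 - 71 = -519737/7320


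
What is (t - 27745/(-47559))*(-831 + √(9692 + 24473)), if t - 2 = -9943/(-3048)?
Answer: -78240086799/16106648 + 94151729*√34165/16106648 ≈ -3777.2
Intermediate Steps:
t = 16039/3048 (t = 2 - 9943/(-3048) = 2 - 9943*(-1/3048) = 2 + 9943/3048 = 16039/3048 ≈ 5.2621)
(t - 27745/(-47559))*(-831 + √(9692 + 24473)) = (16039/3048 - 27745/(-47559))*(-831 + √(9692 + 24473)) = (16039/3048 - 27745*(-1/47559))*(-831 + √34165) = (16039/3048 + 27745/47559)*(-831 + √34165) = 94151729*(-831 + √34165)/16106648 = -78240086799/16106648 + 94151729*√34165/16106648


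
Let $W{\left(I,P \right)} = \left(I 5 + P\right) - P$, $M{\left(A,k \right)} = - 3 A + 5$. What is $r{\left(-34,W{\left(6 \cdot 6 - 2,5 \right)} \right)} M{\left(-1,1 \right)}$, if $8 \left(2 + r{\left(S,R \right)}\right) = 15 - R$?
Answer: $-171$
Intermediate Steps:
$M{\left(A,k \right)} = 5 - 3 A$
$W{\left(I,P \right)} = 5 I$ ($W{\left(I,P \right)} = \left(5 I + P\right) - P = \left(P + 5 I\right) - P = 5 I$)
$r{\left(S,R \right)} = - \frac{1}{8} - \frac{R}{8}$ ($r{\left(S,R \right)} = -2 + \frac{15 - R}{8} = -2 - \left(- \frac{15}{8} + \frac{R}{8}\right) = - \frac{1}{8} - \frac{R}{8}$)
$r{\left(-34,W{\left(6 \cdot 6 - 2,5 \right)} \right)} M{\left(-1,1 \right)} = \left(- \frac{1}{8} - \frac{5 \left(6 \cdot 6 - 2\right)}{8}\right) \left(5 - -3\right) = \left(- \frac{1}{8} - \frac{5 \left(36 - 2\right)}{8}\right) \left(5 + 3\right) = \left(- \frac{1}{8} - \frac{5 \cdot 34}{8}\right) 8 = \left(- \frac{1}{8} - \frac{85}{4}\right) 8 = \left(- \frac{171}{8}\right) 8 = -171$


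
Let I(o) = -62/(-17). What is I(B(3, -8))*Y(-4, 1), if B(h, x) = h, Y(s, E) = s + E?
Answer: -186/17 ≈ -10.941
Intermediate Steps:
Y(s, E) = E + s
I(o) = 62/17 (I(o) = -62*(-1/17) = 62/17)
I(B(3, -8))*Y(-4, 1) = 62*(1 - 4)/17 = (62/17)*(-3) = -186/17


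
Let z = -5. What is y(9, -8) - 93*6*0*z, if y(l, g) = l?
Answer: 9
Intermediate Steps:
y(9, -8) - 93*6*0*z = 9 - 93*6*0*(-5) = 9 - 0*(-5) = 9 - 93*0 = 9 + 0 = 9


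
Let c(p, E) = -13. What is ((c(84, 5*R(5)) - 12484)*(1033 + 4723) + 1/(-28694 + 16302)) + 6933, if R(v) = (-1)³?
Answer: -891304501209/12392 ≈ -7.1926e+7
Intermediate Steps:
R(v) = -1
((c(84, 5*R(5)) - 12484)*(1033 + 4723) + 1/(-28694 + 16302)) + 6933 = ((-13 - 12484)*(1033 + 4723) + 1/(-28694 + 16302)) + 6933 = (-12497*5756 + 1/(-12392)) + 6933 = (-71932732 - 1/12392) + 6933 = -891390414945/12392 + 6933 = -891304501209/12392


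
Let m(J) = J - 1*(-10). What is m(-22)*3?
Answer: -36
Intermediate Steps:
m(J) = 10 + J (m(J) = J + 10 = 10 + J)
m(-22)*3 = (10 - 22)*3 = -12*3 = -36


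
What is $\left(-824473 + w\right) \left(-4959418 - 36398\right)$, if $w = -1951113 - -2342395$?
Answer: $2164142528856$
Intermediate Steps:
$w = 391282$ ($w = -1951113 + 2342395 = 391282$)
$\left(-824473 + w\right) \left(-4959418 - 36398\right) = \left(-824473 + 391282\right) \left(-4959418 - 36398\right) = \left(-433191\right) \left(-4995816\right) = 2164142528856$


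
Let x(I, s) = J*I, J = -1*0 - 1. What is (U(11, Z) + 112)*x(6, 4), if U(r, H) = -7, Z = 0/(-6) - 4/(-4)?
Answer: -630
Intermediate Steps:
Z = 1 (Z = 0*(-1/6) - 4*(-1/4) = 0 + 1 = 1)
J = -1 (J = 0 - 1 = -1)
x(I, s) = -I
(U(11, Z) + 112)*x(6, 4) = (-7 + 112)*(-1*6) = 105*(-6) = -630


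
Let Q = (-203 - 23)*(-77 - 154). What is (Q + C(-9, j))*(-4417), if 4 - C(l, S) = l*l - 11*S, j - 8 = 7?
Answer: -230982598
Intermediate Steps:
j = 15 (j = 8 + 7 = 15)
Q = 52206 (Q = -226*(-231) = 52206)
C(l, S) = 4 - l² + 11*S (C(l, S) = 4 - (l*l - 11*S) = 4 - (l² - 11*S) = 4 + (-l² + 11*S) = 4 - l² + 11*S)
(Q + C(-9, j))*(-4417) = (52206 + (4 - 1*(-9)² + 11*15))*(-4417) = (52206 + (4 - 1*81 + 165))*(-4417) = (52206 + (4 - 81 + 165))*(-4417) = (52206 + 88)*(-4417) = 52294*(-4417) = -230982598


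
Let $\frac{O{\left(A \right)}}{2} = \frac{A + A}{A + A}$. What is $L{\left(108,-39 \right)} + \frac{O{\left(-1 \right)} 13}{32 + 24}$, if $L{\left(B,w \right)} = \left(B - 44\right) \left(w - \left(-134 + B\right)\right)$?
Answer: $- \frac{23283}{28} \approx -831.54$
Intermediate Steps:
$L{\left(B,w \right)} = \left(-44 + B\right) \left(134 + w - B\right)$
$O{\left(A \right)} = 2$ ($O{\left(A \right)} = 2 \frac{A + A}{A + A} = 2 \frac{2 A}{2 A} = 2 \cdot 2 A \frac{1}{2 A} = 2 \cdot 1 = 2$)
$L{\left(108,-39 \right)} + \frac{O{\left(-1 \right)} 13}{32 + 24} = \left(-5896 - 108^{2} - -1716 + 178 \cdot 108 + 108 \left(-39\right)\right) + \frac{2 \cdot 13}{32 + 24} = \left(-5896 - 11664 + 1716 + 19224 - 4212\right) + \frac{26}{56} = \left(-5896 - 11664 + 1716 + 19224 - 4212\right) + 26 \cdot \frac{1}{56} = -832 + \frac{13}{28} = - \frac{23283}{28}$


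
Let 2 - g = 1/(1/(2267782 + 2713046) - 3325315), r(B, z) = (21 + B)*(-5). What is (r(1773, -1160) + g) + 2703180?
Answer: 44623753950128260456/16562822060819 ≈ 2.6942e+6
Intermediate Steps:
r(B, z) = -105 - 5*B
g = 33125649102466/16562822060819 (g = 2 - 1/(1/(2267782 + 2713046) - 3325315) = 2 - 1/(1/4980828 - 3325315) = 2 - 1/(-16562822060819/4980828) = 2 - 1*(-4980828/16562822060819) = 2 + 4980828/16562822060819 = 33125649102466/16562822060819 ≈ 2.0000)
(r(1773, -1160) + g) + 2703180 = ((-105 - 5*1773) + 33125649102466/16562822060819) + 2703180 = ((-105 - 8865) + 33125649102466/16562822060819) + 2703180 = (-8970 + 33125649102466/16562822060819) + 2703180 = -148535388236443964/16562822060819 + 2703180 = 44623753950128260456/16562822060819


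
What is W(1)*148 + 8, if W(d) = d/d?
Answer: 156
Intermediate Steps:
W(d) = 1
W(1)*148 + 8 = 1*148 + 8 = 148 + 8 = 156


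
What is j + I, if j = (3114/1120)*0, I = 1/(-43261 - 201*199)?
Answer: -1/83260 ≈ -1.2011e-5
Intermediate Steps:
I = -1/83260 (I = 1/(-43261 - 39999) = 1/(-83260) = -1/83260 ≈ -1.2011e-5)
j = 0 (j = (3114*(1/1120))*0 = (1557/560)*0 = 0)
j + I = 0 - 1/83260 = -1/83260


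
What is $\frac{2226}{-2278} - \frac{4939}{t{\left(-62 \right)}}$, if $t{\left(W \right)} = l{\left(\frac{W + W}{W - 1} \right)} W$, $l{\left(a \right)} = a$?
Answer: $\frac{345851079}{8756632} \approx 39.496$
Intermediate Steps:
$t{\left(W \right)} = \frac{2 W^{2}}{-1 + W}$ ($t{\left(W \right)} = \frac{W + W}{W - 1} W = \frac{2 W}{-1 + W} W = \frac{2 W^{2}}{-1 + W}$)
$\frac{2226}{-2278} - \frac{4939}{t{\left(-62 \right)}} = \frac{2226}{-2278} - \frac{4939}{2 \left(-62\right)^{2} \frac{1}{-1 - 62}} = 2226 \left(- \frac{1}{2278}\right) - \frac{4939}{2 \cdot 3844 \frac{1}{-63}} = - \frac{1113}{1139} - \frac{4939}{2 \cdot 3844 \left(- \frac{1}{63}\right)} = - \frac{1113}{1139} - \frac{4939}{- \frac{7688}{63}} = - \frac{1113}{1139} - - \frac{311157}{7688} = - \frac{1113}{1139} + \frac{311157}{7688} = \frac{345851079}{8756632}$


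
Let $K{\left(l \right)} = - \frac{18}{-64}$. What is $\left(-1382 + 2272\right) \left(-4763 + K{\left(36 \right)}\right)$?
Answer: $- \frac{67821115}{16} \approx -4.2388 \cdot 10^{6}$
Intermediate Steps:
$K{\left(l \right)} = \frac{9}{32}$ ($K{\left(l \right)} = \left(-18\right) \left(- \frac{1}{64}\right) = \frac{9}{32}$)
$\left(-1382 + 2272\right) \left(-4763 + K{\left(36 \right)}\right) = \left(-1382 + 2272\right) \left(-4763 + \frac{9}{32}\right) = 890 \left(- \frac{152407}{32}\right) = - \frac{67821115}{16}$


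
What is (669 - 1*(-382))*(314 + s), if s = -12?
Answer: 317402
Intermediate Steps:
(669 - 1*(-382))*(314 + s) = (669 - 1*(-382))*(314 - 12) = (669 + 382)*302 = 1051*302 = 317402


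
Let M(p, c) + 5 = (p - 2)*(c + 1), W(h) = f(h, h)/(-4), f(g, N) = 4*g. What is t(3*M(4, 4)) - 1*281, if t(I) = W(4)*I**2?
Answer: -1181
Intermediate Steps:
W(h) = -h (W(h) = (4*h)/(-4) = (4*h)*(-1/4) = -h)
M(p, c) = -5 + (1 + c)*(-2 + p) (M(p, c) = -5 + (p - 2)*(c + 1) = -5 + (-2 + p)*(1 + c) = -5 + (1 + c)*(-2 + p))
t(I) = -4*I**2 (t(I) = (-1*4)*I**2 = -4*I**2)
t(3*M(4, 4)) - 1*281 = -4*9*(-7 + 4 - 2*4 + 4*4)**2 - 1*281 = -4*9*(-7 + 4 - 8 + 16)**2 - 281 = -4*(3*5)**2 - 281 = -4*15**2 - 281 = -4*225 - 281 = -900 - 281 = -1181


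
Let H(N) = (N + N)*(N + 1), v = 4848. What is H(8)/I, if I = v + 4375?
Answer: 144/9223 ≈ 0.015613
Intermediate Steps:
H(N) = 2*N*(1 + N) (H(N) = (2*N)*(1 + N) = 2*N*(1 + N))
I = 9223 (I = 4848 + 4375 = 9223)
H(8)/I = (2*8*(1 + 8))/9223 = (2*8*9)/9223 = (1/9223)*144 = 144/9223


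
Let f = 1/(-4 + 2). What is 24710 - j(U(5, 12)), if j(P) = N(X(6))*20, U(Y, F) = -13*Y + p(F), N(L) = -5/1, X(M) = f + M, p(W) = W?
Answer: 24810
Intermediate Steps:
f = -½ (f = 1/(-2) = -½ ≈ -0.50000)
X(M) = -½ + M
N(L) = -5 (N(L) = -5*1 = -5)
U(Y, F) = F - 13*Y (U(Y, F) = -13*Y + F = F - 13*Y)
j(P) = -100 (j(P) = -5*20 = -100)
24710 - j(U(5, 12)) = 24710 - 1*(-100) = 24710 + 100 = 24810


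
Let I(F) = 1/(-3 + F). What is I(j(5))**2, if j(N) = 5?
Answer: 1/4 ≈ 0.25000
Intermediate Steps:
I(j(5))**2 = (1/(-3 + 5))**2 = (1/2)**2 = 1/4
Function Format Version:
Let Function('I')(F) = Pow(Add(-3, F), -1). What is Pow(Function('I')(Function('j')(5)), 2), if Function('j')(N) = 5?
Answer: Rational(1, 4) ≈ 0.25000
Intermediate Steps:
Pow(Function('I')(Function('j')(5)), 2) = Pow(Pow(Add(-3, 5), -1), 2) = Pow(Pow(2, -1), 2) = Pow(Rational(1, 2), 2) = Rational(1, 4)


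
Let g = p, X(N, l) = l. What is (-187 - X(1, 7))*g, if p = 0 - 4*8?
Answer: 6208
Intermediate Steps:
p = -32 (p = 0 - 32 = -32)
g = -32
(-187 - X(1, 7))*g = (-187 - 1*7)*(-32) = (-187 - 7)*(-32) = -194*(-32) = 6208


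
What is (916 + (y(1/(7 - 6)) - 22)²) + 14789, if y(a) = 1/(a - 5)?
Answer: 259201/16 ≈ 16200.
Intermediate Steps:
y(a) = 1/(-5 + a)
(916 + (y(1/(7 - 6)) - 22)²) + 14789 = (916 + (1/(-5 + 1/(7 - 6)) - 22)²) + 14789 = (916 + (1/(-5 + 1/1) - 22)²) + 14789 = (916 + (1/(-5 + 1) - 22)²) + 14789 = (916 + (1/(-4) - 22)²) + 14789 = (916 + (-¼ - 22)²) + 14789 = (916 + (-89/4)²) + 14789 = (916 + 7921/16) + 14789 = 22577/16 + 14789 = 259201/16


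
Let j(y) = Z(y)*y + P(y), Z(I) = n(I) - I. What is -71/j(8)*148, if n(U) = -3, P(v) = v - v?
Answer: 2627/22 ≈ 119.41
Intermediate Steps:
P(v) = 0
Z(I) = -3 - I
j(y) = y*(-3 - y) (j(y) = (-3 - y)*y + 0 = y*(-3 - y) + 0 = y*(-3 - y))
-71/j(8)*148 = -71*(-1/(8*(3 + 8)))*148 = -71/((-1*8*11))*148 = -71/(-88)*148 = -71*(-1/88)*148 = (71/88)*148 = 2627/22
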